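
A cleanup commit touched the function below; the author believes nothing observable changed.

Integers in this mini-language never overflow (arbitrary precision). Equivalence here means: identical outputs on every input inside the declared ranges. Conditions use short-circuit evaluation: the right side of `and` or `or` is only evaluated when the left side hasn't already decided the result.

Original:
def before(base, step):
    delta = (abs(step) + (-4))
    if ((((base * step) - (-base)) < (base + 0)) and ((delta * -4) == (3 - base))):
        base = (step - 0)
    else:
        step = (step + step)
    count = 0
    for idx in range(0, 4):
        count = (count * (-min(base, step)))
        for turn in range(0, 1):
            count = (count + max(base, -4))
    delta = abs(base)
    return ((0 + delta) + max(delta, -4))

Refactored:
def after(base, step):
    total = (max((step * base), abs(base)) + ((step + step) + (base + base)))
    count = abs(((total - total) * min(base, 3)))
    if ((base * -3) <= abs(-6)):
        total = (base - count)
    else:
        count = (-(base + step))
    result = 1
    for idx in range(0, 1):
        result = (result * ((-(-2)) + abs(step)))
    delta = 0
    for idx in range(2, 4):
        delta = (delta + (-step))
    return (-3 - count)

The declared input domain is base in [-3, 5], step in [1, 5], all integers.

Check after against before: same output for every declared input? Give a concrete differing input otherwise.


These are not equivalent — on base=-3, step=1 the outputs split (6 vs -5).
before: delta=-3, then ((((base * step) - (-base)) < (base + 0)) and ((delta * -4) == (3 - base))) is false, then step=2, then count=0, then (idx=0), then count=0, then (turn=0), then count=-3, then (idx=1), then count=-9, then (turn=0), then count=-12, then (idx=2), then count=-36, then (turn=0), then count=-39, then (idx=3), then count=-117, then (turn=0), then count=-120, then delta=3, then returns 6
after: total=-1, then count=0, then ((base * -3) <= abs(-6)) is false, then count=2, then result=1, then (idx=0), then result=3, then delta=0, then (idx=2), then delta=-1, then (idx=3), then delta=-2, then returns -5
verdict: not equivalent; witness: base=-3, step=1


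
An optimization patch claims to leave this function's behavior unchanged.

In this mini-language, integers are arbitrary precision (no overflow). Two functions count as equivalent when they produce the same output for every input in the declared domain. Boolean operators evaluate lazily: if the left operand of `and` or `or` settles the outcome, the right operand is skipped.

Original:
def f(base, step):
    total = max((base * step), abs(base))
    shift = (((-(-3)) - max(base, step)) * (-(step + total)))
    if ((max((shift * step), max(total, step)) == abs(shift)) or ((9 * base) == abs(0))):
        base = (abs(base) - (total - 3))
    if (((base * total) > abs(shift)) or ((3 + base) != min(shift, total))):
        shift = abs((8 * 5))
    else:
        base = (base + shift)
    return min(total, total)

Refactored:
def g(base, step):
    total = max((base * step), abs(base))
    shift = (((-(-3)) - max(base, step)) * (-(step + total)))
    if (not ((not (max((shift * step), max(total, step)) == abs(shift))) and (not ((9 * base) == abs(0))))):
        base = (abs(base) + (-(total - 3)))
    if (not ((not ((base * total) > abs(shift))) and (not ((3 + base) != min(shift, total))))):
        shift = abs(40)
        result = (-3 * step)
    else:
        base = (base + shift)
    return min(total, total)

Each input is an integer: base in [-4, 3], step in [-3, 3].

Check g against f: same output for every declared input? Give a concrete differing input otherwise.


Comparing the listings, the differences include: arithmetic usage differs, local variable names differ, boolean connective usage differs, statement counts differ, constant usage differs.
As a probe, take base=2, step=0: f runs total=2, then shift=-2, then ((max((shift * step), max(total, step)) == abs(shift)) or ((9 * base) == abs(0))) is true, then base=3, then (((base * total) > abs(shift)) or ((3 + base) != min(shift, total))) is true, then shift=40, then returns 2; g runs total=2, then shift=-2, then (not ((not (max((shift * step), max(total, step)) == abs(shift))) and (not ((9 * base) == abs(0))))) is true, then base=3, then (not ((not ((base * total) > abs(shift))) and (not ((3 + base) != min(shift, total))))) is true, then shift=40, then result=0, then returns 2; both end at 2.
Sweeping the whole domain (56 inputs) finds no disagreement.
verdict: equivalent


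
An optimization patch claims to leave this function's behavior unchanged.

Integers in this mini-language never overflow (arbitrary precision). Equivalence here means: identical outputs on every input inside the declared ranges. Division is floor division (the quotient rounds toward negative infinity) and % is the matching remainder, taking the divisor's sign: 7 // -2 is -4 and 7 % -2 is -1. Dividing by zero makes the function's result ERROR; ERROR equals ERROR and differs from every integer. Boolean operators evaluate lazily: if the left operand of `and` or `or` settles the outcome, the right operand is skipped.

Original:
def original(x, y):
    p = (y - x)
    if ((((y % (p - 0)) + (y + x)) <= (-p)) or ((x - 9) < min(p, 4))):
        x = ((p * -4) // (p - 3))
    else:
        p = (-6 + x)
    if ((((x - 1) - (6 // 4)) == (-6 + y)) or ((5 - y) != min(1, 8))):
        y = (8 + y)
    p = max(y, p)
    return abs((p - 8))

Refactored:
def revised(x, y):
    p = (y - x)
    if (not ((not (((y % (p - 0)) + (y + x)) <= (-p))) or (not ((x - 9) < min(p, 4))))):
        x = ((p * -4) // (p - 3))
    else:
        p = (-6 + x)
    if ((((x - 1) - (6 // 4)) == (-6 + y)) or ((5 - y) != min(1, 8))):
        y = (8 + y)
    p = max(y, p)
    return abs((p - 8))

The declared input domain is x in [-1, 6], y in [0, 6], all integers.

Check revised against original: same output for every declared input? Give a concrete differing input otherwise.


Run the pair on x=-1, y=2.
original: p = 3; ((((y % (p - 0)) + (y + x)) <= (-p)) or ((x - 9) < min(p, 4))) -> true; division by zero -> ERROR
revised: p = 3; (not ((not (((y % (p - 0)) + (y + x)) <= (-p))) or (not ((x - 9) < min(p, 4))))) -> false; p = -7; ((((x - 1) - (6 // 4)) == (-6 + y)) or ((5 - y) != min(1, 8))) -> true; y = 10; p = 10; return 2
ERROR != 2, so the rewrite changes behavior.
verdict: not equivalent; witness: x=-1, y=2


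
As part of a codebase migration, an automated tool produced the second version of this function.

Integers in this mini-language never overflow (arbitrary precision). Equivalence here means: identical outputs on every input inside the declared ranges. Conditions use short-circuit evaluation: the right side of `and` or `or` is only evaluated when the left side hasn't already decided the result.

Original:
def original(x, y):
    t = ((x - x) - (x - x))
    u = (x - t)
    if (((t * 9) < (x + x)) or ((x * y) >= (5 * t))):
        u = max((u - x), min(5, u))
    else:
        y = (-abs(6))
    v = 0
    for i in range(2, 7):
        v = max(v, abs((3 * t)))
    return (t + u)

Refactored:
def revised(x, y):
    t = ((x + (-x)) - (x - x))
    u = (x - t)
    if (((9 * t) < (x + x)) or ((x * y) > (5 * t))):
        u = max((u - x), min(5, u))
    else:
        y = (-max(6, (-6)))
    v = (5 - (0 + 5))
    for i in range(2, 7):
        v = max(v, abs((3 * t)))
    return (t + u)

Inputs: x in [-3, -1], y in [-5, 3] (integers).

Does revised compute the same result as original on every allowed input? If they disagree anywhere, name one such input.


The rewrite breaks on x=-3, y=0, where the results are 0 and -3.
original: t = 0; u = -3; (((t * 9) < (x + x)) or ((x * y) >= (5 * t))) -> true; u = 0; v = 0; [i=2]; v = 0; [i=3]; v = 0; [i=4]; v = 0; [i=5]; v = 0; [i=6]; v = 0; return 0
revised: t = 0; u = -3; (((9 * t) < (x + x)) or ((x * y) > (5 * t))) -> false; y = -6; v = 0; [i=2]; v = 0; [i=3]; v = 0; [i=4]; v = 0; [i=5]; v = 0; [i=6]; v = 0; return -3
verdict: not equivalent; witness: x=-3, y=0


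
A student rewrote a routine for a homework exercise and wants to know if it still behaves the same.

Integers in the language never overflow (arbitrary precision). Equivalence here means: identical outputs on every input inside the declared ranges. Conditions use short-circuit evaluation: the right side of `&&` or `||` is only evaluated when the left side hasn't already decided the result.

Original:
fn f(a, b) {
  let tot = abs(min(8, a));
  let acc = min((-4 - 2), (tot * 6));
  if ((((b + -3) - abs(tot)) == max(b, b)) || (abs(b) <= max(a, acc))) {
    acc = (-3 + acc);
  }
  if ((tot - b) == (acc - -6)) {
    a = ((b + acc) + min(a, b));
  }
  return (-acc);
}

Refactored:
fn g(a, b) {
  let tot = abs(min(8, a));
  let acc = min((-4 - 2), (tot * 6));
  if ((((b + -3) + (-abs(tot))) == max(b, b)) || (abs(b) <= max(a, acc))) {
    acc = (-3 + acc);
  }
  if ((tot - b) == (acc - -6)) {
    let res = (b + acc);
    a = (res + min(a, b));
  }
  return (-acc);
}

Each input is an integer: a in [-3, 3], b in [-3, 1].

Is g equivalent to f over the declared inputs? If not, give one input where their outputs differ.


Behavior is preserved: although local variable names differ; arithmetic usage differs; statement counts differ, the outputs never diverge.
Tracing a=-2, b=0: f: tot = 2; acc = -6; ((((b + -3) - abs(tot)) == max(b, b)) || (abs(b) <= max(a, acc))) -> false; ((tot - b) == (acc - -6)) -> false; return 6 | g: tot = 2; acc = -6; ((((b + -3) + (-abs(tot))) == max(b, b)) || (abs(b) <= max(a, acc))) -> false; ((tot - b) == (acc - -6)) -> false; return 6 — matching result 6.
Across all 35 domain points the two functions coincide.
verdict: equivalent


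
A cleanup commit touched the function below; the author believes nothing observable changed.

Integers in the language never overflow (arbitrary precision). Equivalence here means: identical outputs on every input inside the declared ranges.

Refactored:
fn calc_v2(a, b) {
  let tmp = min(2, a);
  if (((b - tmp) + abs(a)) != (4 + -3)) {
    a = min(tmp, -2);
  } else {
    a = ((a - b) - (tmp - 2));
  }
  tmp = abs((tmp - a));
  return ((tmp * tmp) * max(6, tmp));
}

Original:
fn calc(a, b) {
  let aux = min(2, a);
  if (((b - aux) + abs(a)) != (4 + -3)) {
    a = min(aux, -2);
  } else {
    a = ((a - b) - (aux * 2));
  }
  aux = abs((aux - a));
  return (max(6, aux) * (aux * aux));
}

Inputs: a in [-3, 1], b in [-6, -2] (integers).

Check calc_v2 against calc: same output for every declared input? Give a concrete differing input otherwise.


Consider the input a=-3, b=-5.
calc: aux becomes -3; next (((b - aux) + abs(a)) != (4 + -3)) evaluates to false; next a becomes 8; next aux becomes 11; next final value 1331
calc_v2: tmp becomes -3; next (((b - tmp) + abs(a)) != (4 + -3)) evaluates to false; next a becomes 7; next tmp becomes 10; next final value 1000
1331 and 1000 differ, so these are not the same function on this domain.
verdict: not equivalent; witness: a=-3, b=-5


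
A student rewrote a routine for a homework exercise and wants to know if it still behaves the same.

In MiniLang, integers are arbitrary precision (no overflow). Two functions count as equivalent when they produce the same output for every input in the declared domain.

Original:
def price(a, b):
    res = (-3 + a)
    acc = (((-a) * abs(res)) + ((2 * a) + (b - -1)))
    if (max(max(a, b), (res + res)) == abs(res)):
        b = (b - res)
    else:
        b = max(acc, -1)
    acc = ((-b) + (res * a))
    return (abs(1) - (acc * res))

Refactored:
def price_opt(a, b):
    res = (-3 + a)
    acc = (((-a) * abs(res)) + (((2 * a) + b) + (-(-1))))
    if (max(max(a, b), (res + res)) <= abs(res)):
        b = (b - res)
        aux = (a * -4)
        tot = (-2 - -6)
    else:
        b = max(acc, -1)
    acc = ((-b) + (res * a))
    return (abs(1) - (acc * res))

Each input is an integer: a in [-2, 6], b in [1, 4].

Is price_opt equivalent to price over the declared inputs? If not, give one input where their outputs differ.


These are not equivalent — on a=-2, b=1 the outputs split (11 vs 21).
price: res := -5 | acc := 8 | (max(max(a, b), (res + res)) == abs(res)): false | b := 8 | acc := 2 | result 11
price_opt: res := -5 | acc := 8 | (max(max(a, b), (res + res)) <= abs(res)): true | b := 6 | aux := 8 | tot := 4 | acc := 4 | result 21
verdict: not equivalent; witness: a=-2, b=1


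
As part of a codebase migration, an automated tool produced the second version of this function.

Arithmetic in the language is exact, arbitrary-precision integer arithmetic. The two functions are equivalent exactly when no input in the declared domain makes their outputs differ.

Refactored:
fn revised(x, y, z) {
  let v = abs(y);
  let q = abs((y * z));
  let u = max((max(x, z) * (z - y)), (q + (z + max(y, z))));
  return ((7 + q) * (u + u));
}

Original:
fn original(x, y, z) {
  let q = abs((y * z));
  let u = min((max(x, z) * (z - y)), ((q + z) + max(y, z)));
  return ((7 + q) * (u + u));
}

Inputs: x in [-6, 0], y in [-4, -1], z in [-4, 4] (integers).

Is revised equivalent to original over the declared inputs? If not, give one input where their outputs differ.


There is a counterexample at x=-6, y=-4, z=-4: 0 on one side, 368 on the other.
original: q=16, then u=0, then returns 0
revised: v=4, then q=16, then u=8, then returns 368
verdict: not equivalent; witness: x=-6, y=-4, z=-4


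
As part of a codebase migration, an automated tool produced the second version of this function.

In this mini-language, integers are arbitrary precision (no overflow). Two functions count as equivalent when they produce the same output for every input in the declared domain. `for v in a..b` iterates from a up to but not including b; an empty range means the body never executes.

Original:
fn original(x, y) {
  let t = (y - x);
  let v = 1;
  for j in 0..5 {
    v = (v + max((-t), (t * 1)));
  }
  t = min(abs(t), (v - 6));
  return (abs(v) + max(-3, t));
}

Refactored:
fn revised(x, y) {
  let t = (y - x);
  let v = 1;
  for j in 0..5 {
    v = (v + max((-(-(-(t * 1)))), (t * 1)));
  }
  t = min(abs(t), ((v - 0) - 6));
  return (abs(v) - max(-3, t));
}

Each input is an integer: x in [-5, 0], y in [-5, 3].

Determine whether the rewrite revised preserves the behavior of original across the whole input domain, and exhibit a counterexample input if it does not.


The rewrite breaks on x=-5, y=-5, where the results are -2 and 4.
original: t = 0; v = 1; [j=0]; v = 1; [j=1]; v = 1; [j=2]; v = 1; [j=3]; v = 1; [j=4]; v = 1; t = -5; return -2
revised: t = 0; v = 1; [j=0]; v = 1; [j=1]; v = 1; [j=2]; v = 1; [j=3]; v = 1; [j=4]; v = 1; t = -5; return 4
verdict: not equivalent; witness: x=-5, y=-5


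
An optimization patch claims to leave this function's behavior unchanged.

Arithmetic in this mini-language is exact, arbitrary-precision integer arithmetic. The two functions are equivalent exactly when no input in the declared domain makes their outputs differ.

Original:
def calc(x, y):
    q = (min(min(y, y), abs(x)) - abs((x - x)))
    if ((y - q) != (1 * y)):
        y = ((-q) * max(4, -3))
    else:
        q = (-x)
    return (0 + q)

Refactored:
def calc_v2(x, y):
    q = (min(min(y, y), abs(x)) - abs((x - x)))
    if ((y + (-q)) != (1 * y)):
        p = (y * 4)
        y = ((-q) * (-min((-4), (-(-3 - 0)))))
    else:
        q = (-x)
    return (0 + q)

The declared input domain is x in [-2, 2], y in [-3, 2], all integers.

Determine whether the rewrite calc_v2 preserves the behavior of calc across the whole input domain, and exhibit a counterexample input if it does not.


Behavior is preserved: although arithmetic usage differs; also statement counts differ; also local variable names differ; also constant usage differs; also min/max/abs usage differs, the outputs never diverge.
One worked example (x=0, y=-2) — calc: q := -2 | ((y - q) != (1 * y)): true | y := 8 | result -2; calc_v2: q := -2 | ((y + (-q)) != (1 * y)): true | p := -8 | y := 8 | result -2; agreement on -2.
Every one of the 30 inputs gives matching results.
verdict: equivalent


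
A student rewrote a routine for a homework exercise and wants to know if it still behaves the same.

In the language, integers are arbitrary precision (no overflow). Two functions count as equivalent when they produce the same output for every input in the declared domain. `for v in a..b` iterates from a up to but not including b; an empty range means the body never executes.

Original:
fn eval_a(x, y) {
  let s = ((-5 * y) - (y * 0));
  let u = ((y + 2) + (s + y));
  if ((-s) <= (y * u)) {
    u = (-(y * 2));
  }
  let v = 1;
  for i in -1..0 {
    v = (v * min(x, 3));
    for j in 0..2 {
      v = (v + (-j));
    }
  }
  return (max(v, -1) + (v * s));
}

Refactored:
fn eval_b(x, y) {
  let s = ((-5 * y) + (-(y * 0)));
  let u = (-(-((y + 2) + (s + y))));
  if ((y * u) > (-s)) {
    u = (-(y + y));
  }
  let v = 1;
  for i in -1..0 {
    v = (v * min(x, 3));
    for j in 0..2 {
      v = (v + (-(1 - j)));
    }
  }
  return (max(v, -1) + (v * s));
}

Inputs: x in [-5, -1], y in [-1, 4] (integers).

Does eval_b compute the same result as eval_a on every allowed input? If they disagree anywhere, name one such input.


The suspicious-looking change has no observable effect anywhere in the declared ranges.
Spot check at x=-5, y=4 — eval_a: s := -20 | u := -10 | ((-s) <= (y * u)): false | v := 1 | iter i=-1: | v := -5 | iter j=0: | v := -5 | iter j=1: | v := -6 | result 119. eval_b: s := -20 | u := -10 | ((y * u) > (-s)): false | v := 1 | iter i=-1: | v := -5 | iter j=0: | v := -6 | iter j=1: | v := -6 | result 119. Both give 119.
Across all 30 domain points the two functions coincide.
verdict: equivalent


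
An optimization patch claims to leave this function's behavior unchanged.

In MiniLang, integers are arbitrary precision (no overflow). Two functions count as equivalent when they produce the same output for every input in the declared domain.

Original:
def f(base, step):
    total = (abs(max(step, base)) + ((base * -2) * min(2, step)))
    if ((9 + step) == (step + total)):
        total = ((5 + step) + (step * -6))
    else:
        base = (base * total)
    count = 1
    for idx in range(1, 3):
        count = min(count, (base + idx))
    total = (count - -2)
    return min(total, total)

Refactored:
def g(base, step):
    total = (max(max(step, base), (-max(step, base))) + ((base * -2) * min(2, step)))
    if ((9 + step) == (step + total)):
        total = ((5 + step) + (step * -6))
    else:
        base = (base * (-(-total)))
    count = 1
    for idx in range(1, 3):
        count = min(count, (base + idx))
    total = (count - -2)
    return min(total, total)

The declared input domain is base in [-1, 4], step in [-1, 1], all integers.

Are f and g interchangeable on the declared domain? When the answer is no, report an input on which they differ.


The two are interchangeable: min/max/abs usage differs, and every declared input agrees.
Spot check at base=4, step=0 — f: total becomes 4; next ((9 + step) == (step + total)) evaluates to false; next base becomes 16; next count becomes 1; next at idx=1:; next count becomes 1; next at idx=2:; next count becomes 1; next total becomes 3; next final value 3. g: total becomes 4; next ((9 + step) == (step + total)) evaluates to false; next base becomes 16; next count becomes 1; next at idx=1:; next count becomes 1; next at idx=2:; next count becomes 1; next total becomes 3; next final value 3. Both give 3.
Every one of the 18 inputs gives matching results.
verdict: equivalent


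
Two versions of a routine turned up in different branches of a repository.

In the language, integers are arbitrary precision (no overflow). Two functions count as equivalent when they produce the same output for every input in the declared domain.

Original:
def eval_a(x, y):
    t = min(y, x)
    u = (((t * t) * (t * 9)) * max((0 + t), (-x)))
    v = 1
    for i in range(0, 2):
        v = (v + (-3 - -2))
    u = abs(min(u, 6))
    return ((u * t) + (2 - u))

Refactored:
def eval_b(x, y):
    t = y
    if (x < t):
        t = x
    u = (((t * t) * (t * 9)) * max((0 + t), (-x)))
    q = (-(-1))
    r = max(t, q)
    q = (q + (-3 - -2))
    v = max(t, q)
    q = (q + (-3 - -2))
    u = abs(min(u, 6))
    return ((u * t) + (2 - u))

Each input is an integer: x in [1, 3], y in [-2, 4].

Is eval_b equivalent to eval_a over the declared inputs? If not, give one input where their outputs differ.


Equivalent — the differences include statement counts differ, and arithmetic usage differs, and comparison usage differs, and local variable names differ, and min/max/abs usage differs, and loop structure differs, and constant usage differs, and branching structure differs, yet no declared input distinguishes the two.
Spot check at x=3, y=-1 — eval_a: t becomes -1; next u becomes 9; next v becomes 1; next at i=0:; next v becomes 0; next at i=1:; next v becomes -1; next u becomes 6; next final value -10. eval_b: t becomes -1; next (x < t) evaluates to false; next u becomes 9; next q becomes 1; next r becomes 1; next q becomes 0; next v becomes 0; next q becomes -1; next u becomes 6; next final value -10. Both give -10.
Checked all 21 inputs in the declared domain: the outputs agree on every one.
verdict: equivalent


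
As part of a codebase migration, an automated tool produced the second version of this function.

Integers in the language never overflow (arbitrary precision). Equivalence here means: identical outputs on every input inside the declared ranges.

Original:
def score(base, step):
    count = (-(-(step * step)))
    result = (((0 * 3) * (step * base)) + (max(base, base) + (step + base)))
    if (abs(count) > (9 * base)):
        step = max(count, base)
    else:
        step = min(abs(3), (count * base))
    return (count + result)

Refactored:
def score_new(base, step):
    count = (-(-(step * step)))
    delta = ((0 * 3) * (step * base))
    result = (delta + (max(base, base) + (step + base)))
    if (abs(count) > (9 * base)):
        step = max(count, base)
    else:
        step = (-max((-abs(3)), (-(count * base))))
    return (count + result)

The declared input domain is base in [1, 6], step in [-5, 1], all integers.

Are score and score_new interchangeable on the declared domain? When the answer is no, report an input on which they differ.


The two are interchangeable: statement counts differ; also min/max/abs usage differs; also local variable names differ, and every declared input agrees.
As a probe, take base=1, step=0: score runs count := 0 | result := 2 | (abs(count) > (9 * base)): false | step := 0 | result 2; score_new runs count := 0 | delta := 0 | result := 2 | (abs(count) > (9 * base)): false | step := 0 | result 2; both end at 2.
Checked all 42 inputs in the declared domain: the outputs agree on every one.
verdict: equivalent


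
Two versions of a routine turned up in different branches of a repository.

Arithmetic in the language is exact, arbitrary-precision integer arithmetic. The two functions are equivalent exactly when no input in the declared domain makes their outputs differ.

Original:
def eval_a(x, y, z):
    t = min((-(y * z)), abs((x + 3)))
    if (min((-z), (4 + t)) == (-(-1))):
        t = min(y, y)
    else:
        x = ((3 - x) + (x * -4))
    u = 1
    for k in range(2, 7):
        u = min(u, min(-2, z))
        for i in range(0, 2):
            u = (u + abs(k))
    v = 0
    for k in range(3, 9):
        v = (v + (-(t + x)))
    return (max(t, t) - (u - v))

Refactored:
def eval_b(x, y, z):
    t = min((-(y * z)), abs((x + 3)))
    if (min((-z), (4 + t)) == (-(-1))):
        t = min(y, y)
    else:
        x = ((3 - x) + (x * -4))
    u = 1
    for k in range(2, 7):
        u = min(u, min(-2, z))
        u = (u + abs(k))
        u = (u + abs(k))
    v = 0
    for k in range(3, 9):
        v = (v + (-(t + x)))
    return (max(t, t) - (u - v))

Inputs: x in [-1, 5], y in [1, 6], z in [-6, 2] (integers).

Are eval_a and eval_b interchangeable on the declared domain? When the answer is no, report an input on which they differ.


Comparing the listings, the differences include: min/max/abs usage differs; and arithmetic usage differs; and local variable names differ; and loop structure differs.
As a probe, take x=5, y=6, z=-1: eval_a runs t becomes 6; next (min((-z), (4 + t)) == (-(-1))) evaluates to true; next t becomes 6; next u becomes 1; next at k=2:; next u becomes -2; next at i=0:; next u becomes 0; next at i=1:; next u becomes 2; next at k=3:; next u becomes -2; next at i=0:; next u becomes 1; next at i=1:; next u becomes 4; next at k=4:; next u becomes -2; next at i=0:; next u becomes 2; next at i=1:; next u becomes 6; next at k=5:; next u becomes -2; next at i=0:; next u becomes 3; next at i=1:; next u becomes 8; next at k=6:; next u becomes -2; next at i=0:; next u becomes 4; next at i=1:; next u becomes 10; next v becomes 0; next at k=3:; next v becomes -11; next at k=4:; next v becomes -22; next at k=5:; next v becomes -33; next at k=6:; next v becomes -44; next at k=7:; next v becomes -55; next at k=8:; next v becomes -66; next final value -70; eval_b runs t becomes 6; next (min((-z), (4 + t)) == (-(-1))) evaluates to true; next t becomes 6; next u becomes 1; next at k=2:; next u becomes -2; next u becomes 0; next u becomes 2; next at k=3:; next u becomes -2; next u becomes 1; next u becomes 4; next at k=4:; next u becomes -2; next u becomes 2; next u becomes 6; next at k=5:; next u becomes -2; next u becomes 3; next u becomes 8; next at k=6:; next u becomes -2; next u becomes 4; next u becomes 10; next v becomes 0; next at k=3:; next v becomes -11; next at k=4:; next v becomes -22; next at k=5:; next v becomes -33; next at k=6:; next v becomes -44; next at k=7:; next v becomes -55; next at k=8:; next v becomes -66; next final value -70; both end at -70.
Sweeping the whole domain (378 inputs) finds no disagreement.
verdict: equivalent


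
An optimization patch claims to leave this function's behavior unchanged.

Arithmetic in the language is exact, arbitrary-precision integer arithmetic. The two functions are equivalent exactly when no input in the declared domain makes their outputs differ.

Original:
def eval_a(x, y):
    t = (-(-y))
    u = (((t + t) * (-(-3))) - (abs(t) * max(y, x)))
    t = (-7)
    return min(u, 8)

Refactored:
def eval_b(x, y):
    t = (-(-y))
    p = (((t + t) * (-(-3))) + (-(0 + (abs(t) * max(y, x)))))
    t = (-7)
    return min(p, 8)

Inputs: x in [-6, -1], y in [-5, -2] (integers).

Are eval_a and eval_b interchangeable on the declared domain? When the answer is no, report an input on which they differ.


Side by side, the visible changes include: arithmetic usage differs; and constant usage differs; and local variable names differ.
Spot check at x=-6, y=-5 — eval_a: t=-5, then u=-5, then t=-7, then returns -5. eval_b: t=-5, then p=-5, then t=-7, then returns -5. Both give -5.
An exhaustive pass over the 24 declared inputs shows identical outputs.
verdict: equivalent


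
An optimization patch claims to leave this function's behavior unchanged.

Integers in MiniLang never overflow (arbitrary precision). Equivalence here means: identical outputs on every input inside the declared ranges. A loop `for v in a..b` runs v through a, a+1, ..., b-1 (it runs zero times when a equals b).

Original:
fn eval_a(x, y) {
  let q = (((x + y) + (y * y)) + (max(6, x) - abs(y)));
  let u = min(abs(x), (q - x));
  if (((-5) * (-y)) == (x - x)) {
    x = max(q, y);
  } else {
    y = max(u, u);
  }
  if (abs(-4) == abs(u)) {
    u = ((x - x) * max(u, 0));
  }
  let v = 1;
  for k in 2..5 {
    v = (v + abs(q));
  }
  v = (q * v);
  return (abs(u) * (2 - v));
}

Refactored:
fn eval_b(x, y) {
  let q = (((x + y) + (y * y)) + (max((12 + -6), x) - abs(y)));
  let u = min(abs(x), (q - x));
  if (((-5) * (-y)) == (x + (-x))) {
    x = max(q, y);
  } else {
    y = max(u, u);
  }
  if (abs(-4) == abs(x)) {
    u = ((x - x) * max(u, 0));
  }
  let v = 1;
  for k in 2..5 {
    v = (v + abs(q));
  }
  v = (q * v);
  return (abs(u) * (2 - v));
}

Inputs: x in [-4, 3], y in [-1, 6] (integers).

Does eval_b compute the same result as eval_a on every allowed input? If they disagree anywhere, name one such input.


The rewrite breaks on x=-4, y=0, where the results are 0 and -48.
eval_a: q := 2 | u := 4 | (((-5) * (-y)) == (x - x)): true | x := 2 | (abs(-4) == abs(u)): true | u := 0 | v := 1 | iter k=2: | v := 3 | iter k=3: | v := 5 | iter k=4: | v := 7 | v := 14 | result 0
eval_b: q := 2 | u := 4 | (((-5) * (-y)) == (x + (-x))): true | x := 2 | (abs(-4) == abs(x)): false | v := 1 | iter k=2: | v := 3 | iter k=3: | v := 5 | iter k=4: | v := 7 | v := 14 | result -48
verdict: not equivalent; witness: x=-4, y=0


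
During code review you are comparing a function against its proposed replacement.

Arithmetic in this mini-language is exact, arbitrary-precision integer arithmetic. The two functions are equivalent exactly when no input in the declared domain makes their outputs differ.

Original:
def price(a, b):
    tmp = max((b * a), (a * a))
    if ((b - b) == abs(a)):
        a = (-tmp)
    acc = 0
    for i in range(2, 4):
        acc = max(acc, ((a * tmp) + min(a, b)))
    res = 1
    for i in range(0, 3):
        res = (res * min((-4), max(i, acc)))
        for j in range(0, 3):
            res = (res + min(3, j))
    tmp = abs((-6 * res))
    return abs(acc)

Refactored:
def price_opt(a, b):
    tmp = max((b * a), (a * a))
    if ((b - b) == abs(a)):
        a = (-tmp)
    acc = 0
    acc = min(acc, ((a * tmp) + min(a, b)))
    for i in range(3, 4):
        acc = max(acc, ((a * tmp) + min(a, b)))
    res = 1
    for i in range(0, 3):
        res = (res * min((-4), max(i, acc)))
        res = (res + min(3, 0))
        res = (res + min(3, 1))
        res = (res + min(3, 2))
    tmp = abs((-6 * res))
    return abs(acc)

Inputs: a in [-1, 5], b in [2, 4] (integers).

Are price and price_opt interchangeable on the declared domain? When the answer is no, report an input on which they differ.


Not equivalent: a=-1, b=2 separates them (0 vs 2).
price: tmp = 1; ((b - b) == abs(a)) -> false; acc = 0; [i=2]; acc = 0; [i=3]; acc = 0; res = 1; [i=0]; res = -4; [j=0]; res = -4; [j=1]; res = -3; [j=2]; res = -1; [i=1]; res = 4; [j=0]; res = 4; [j=1]; res = 5; [j=2]; res = 7; [i=2]; res = -28; [j=0]; res = -28; [j=1]; res = -27; [j=2]; res = -25; tmp = 150; return 0
price_opt: tmp = 1; ((b - b) == abs(a)) -> false; acc = 0; acc = -2; [i=3]; acc = -2; res = 1; [i=0]; res = -4; res = -4; res = -3; res = -1; [i=1]; res = 4; res = 4; res = 5; res = 7; [i=2]; res = -28; res = -28; res = -27; res = -25; tmp = 150; return 2
verdict: not equivalent; witness: a=-1, b=2


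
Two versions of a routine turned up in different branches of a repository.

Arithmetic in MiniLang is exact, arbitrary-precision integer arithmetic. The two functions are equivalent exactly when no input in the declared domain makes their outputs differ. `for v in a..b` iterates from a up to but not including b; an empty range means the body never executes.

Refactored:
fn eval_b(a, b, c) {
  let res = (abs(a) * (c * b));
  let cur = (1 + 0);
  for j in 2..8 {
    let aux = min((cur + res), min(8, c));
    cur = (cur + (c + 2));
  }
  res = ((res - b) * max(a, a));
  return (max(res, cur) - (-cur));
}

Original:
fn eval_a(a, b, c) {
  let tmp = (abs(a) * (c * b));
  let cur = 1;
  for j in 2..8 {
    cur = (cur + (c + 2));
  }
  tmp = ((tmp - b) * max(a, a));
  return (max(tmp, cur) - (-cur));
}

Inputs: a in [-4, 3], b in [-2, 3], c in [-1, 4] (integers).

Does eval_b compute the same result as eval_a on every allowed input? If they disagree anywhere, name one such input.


Behavior is preserved: although constant usage differs, and arithmetic usage differs, and local variable names differ, and min/max/abs usage differs, and statement counts differ, the outputs never diverge.
Spot check at a=-2, b=1, c=0 — eval_a: tmp = 0; cur = 1; [j=2]; cur = 3; [j=3]; cur = 5; [j=4]; cur = 7; [j=5]; cur = 9; [j=6]; cur = 11; [j=7]; cur = 13; tmp = 2; return 26. eval_b: res = 0; cur = 1; [j=2]; aux = 0; cur = 3; [j=3]; aux = 0; cur = 5; [j=4]; aux = 0; cur = 7; [j=5]; aux = 0; cur = 9; [j=6]; aux = 0; cur = 11; [j=7]; aux = 0; cur = 13; res = 2; return 26. Both give 26.
Checked all 288 inputs in the declared domain: the outputs agree on every one.
verdict: equivalent


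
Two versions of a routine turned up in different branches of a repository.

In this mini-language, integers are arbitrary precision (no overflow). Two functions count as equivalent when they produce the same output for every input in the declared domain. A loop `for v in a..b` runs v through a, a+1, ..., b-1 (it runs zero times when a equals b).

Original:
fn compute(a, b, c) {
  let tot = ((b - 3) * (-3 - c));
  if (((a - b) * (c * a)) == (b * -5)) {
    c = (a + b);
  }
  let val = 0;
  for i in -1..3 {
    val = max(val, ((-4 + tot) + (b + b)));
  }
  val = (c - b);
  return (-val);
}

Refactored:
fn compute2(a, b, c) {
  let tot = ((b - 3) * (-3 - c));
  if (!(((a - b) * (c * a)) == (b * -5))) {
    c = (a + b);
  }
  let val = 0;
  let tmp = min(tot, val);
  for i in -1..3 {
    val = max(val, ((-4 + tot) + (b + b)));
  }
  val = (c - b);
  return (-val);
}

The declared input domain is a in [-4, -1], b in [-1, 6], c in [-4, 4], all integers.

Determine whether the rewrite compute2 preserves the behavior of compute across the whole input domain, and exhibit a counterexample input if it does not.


On input a=-4, b=-1, c=-4, compute returns 3 while compute2 returns 4.
verdict: not equivalent; witness: a=-4, b=-1, c=-4


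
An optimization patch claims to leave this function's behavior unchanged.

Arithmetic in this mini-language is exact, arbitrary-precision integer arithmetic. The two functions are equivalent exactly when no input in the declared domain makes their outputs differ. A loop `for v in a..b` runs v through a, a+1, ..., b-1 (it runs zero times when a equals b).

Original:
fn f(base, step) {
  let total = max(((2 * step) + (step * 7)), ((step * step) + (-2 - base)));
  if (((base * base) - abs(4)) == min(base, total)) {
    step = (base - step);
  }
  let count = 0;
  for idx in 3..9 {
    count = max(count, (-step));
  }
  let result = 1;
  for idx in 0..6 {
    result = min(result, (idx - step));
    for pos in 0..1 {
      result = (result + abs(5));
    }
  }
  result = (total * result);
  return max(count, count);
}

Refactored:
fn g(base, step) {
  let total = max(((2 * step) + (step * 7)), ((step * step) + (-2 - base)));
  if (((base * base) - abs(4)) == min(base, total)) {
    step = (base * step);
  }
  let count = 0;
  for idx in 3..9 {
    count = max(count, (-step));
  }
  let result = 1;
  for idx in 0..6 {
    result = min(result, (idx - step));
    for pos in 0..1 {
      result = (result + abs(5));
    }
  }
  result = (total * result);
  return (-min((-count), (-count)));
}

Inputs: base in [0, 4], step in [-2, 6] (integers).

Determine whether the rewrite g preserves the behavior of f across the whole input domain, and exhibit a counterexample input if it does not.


base=2, step=-2 yields 0 from f but 4 from g.
verdict: not equivalent; witness: base=2, step=-2


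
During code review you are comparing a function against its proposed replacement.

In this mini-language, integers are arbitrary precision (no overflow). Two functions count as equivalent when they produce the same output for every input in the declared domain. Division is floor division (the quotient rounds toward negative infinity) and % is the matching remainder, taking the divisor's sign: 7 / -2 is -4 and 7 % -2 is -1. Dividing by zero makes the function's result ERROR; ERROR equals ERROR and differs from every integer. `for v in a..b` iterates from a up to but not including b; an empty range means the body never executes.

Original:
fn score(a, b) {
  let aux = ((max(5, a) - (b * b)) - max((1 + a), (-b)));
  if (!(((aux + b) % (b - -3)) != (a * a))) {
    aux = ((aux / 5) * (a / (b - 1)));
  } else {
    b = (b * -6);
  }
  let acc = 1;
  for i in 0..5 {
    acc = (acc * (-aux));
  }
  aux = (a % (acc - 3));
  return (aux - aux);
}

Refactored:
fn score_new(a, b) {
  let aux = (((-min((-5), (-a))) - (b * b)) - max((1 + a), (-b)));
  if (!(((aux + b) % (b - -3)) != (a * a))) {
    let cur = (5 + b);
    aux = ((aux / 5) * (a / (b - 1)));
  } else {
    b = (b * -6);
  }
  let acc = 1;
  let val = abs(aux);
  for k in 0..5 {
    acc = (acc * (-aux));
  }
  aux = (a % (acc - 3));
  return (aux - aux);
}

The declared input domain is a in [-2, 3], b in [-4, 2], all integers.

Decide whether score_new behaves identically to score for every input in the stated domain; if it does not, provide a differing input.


Although min/max/abs usage differs, and arithmetic usage differs, and constant usage differs, and local variable names differ, and statement counts differ, 42/42 inputs agree.
verdict: equivalent


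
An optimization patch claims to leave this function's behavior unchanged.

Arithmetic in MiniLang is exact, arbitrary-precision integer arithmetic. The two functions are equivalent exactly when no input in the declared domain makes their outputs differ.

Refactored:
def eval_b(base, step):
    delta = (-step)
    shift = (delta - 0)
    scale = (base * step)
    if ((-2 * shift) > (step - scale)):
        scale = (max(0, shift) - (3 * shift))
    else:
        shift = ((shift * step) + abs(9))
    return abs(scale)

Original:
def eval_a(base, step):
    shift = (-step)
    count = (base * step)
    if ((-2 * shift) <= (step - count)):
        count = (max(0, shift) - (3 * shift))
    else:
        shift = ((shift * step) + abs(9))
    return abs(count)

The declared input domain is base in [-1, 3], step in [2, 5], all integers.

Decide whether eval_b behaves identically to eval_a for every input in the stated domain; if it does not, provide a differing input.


Try base=-1, step=2.
eval_a: shift becomes -2; next count becomes -2; next ((-2 * shift) <= (step - count)) evaluates to true; next count becomes 6; next final value 6
eval_b: delta becomes -2; next shift becomes -2; next scale becomes -2; next ((-2 * shift) > (step - scale)) evaluates to false; next shift becomes 5; next final value 2
6 against 2: the behavior changed.
verdict: not equivalent; witness: base=-1, step=2


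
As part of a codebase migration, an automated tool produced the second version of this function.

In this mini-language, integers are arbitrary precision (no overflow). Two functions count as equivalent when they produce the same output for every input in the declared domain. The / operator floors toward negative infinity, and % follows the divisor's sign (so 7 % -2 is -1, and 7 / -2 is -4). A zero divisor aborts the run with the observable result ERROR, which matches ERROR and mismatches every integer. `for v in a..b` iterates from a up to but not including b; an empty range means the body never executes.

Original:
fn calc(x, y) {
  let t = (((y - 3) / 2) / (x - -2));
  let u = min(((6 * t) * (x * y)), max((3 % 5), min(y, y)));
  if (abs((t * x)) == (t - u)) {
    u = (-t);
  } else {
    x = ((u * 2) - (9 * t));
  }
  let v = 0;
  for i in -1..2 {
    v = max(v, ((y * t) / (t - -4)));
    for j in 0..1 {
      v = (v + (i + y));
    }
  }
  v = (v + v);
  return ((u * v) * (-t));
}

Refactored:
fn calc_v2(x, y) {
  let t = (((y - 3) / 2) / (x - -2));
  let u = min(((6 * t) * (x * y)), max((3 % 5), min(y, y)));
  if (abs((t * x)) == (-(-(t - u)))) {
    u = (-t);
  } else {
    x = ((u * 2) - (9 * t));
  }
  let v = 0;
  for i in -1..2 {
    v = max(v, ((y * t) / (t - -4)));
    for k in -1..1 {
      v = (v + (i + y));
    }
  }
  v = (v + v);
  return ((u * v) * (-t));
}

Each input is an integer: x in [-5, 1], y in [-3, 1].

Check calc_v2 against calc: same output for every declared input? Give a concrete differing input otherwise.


Not equivalent: x=-5, y=-3 separates them (18 vs 30).
calc: t = 1; u = 3; (abs((t * x)) == (t - u)) -> false; x = -3; v = 0; [i=-1]; v = 0; [j=0]; v = -4; [i=0]; v = -1; [j=0]; v = -4; [i=1]; v = -1; [j=0]; v = -3; v = -6; return 18
calc_v2: t = 1; u = 3; (abs((t * x)) == (-(-(t - u)))) -> false; x = -3; v = 0; [i=-1]; v = 0; [k=-1]; v = -4; [k=0]; v = -8; [i=0]; v = -1; [k=-1]; v = -4; [k=0]; v = -7; [i=1]; v = -1; [k=-1]; v = -3; [k=0]; v = -5; v = -10; return 30
verdict: not equivalent; witness: x=-5, y=-3
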